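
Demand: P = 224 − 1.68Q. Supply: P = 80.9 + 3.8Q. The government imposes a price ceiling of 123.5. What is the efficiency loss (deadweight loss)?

608.52

Competitive equilibrium: 224 − 1.68Q = 80.9 + 3.8Q → Q* = 26.1131, P* = 180.1299.
At the ceiling P = 123.5, quantity supplied = (123.5 − 80.9)/3.8 = 11.2105.
Willingness to pay at Q' = 11.2105: 224 − 1.68·11.2105 = 205.1664.
ΔQ = 26.1131 − 11.2105 = 14.9026; wedge = 205.1664 − 123.5 = 81.6664.
The triangle = ½ × 14.9026 × 81.6664 = 608.52.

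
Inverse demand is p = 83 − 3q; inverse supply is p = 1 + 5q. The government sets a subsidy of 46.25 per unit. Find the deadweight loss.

133.69

Competitive equilibrium: 83 − 3q = 1 + 5q → q* = 10.25, p* = 52.25.
The subsidy lowers effective supply by 46.25: p = 5q − 45.25.
New quantity: 83 − 3q = 5q − 45.25 → q' = 16.0313.
Overproduction Δq = 16.0313 − 10.25 = 5.7813; wedge = subsidy = 46.25.
The triangle = ½ × 5.7813 × 46.25 = 133.69.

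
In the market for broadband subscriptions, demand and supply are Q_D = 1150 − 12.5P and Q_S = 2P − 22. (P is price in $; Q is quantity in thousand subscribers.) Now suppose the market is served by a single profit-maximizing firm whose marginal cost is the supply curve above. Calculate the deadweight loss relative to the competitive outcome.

$83.10 thousand

In inverse form: demand P = 92 − 0.08Q, supply P = 11 + 0.5Q.
Competitive equilibrium: 92 − 0.08Q = 11 + 0.5Q → Q* = 139.6552, P* = 80.8276.
Marginal revenue: MR = 92 − 0.16Q. Set MR = MC: 92 − 0.16Q = 11 + 0.5Q → Q_m = 122.7273.
Price P_m = 92 − 0.08·122.7273 = 82.1818; MC(Q_m) = 11 + 0.5·122.7273 = 72.3637.
Competitive Q* = 139.6552, so ΔQ = 16.9279; wedge = 82.1818 − 72.3637 = 9.8181.
Welfare loss = ½ × 16.9279 × 9.8181 = $83.10 thousand.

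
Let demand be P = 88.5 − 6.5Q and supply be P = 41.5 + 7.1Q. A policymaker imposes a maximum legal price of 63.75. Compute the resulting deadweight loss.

Competitive equilibrium: 88.5 − 6.5Q = 41.5 + 7.1Q → Q* = 3.4559, P* = 66.0368.
At the ceiling P = 63.75, quantity supplied = (63.75 − 41.5)/7.1 = 3.1338.
Willingness to pay at Q' = 3.1338: 88.5 − 6.5·3.1338 = 68.1303.
ΔQ = 3.4559 − 3.1338 = 0.3221; wedge = 68.1303 − 63.75 = 4.3803.
Deadweight loss = ½ × 0.3221 × 4.3803 = 0.71.

0.71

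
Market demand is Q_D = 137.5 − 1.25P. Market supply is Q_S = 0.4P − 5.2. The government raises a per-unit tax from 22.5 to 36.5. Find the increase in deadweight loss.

125.15

In inverse form: demand P = 110 − 0.8Q, supply P = 13 + 2.5Q.
Competitive equilibrium: 110 − 0.8Q = 13 + 2.5Q → Q* = 29.3939, P* = 86.4848.
For a per-unit tax t: ΔQ = t/3.3, so DWL = ½·t·(t/3.3) = t²/6.6.
At t = 22.5: DWL = 76.705. At t = 36.5: DWL = 201.856.
Increase = 201.856 − 76.705 = 125.15.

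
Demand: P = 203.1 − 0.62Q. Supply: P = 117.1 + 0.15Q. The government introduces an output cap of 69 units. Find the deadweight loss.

701.58

Competitive equilibrium: 203.1 − 0.62Q = 117.1 + 0.15Q → Q* = 111.6883, P* = 133.8532.
At Q = 69: demand price = 203.1 − 0.62·69 = 160.32; supply price = 117.1 + 0.15·69 = 127.45.
ΔQ = 111.6883 − 69 = 42.6883; wedge = 160.32 − 127.45 = 32.87.
DWL = ½ × 42.6883 × 32.87 = 701.58.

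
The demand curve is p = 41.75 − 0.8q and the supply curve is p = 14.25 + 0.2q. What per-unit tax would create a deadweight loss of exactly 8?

4

Competitive equilibrium: 41.75 − 0.8q = 14.25 + 0.2q → q* = 27.5, p* = 19.75.
A tax t gives Δq = t/1 and wedge t, so DWL = t²/2.
t²/2 = 8 → t² = 16 → t = 4.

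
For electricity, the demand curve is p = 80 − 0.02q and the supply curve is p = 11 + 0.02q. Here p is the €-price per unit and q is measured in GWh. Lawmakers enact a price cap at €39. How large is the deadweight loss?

€2112.50

Competitive equilibrium: 80 − 0.02q = 11 + 0.02q → q* = 1725, p* = 45.5.
At the ceiling p = 39, quantity supplied = (39 − 11)/0.02 = 1400.
Willingness to pay at q' = 1400: 80 − 0.02·1400 = 52.
Δq = 1725 − 1400 = 325; wedge = 52 − 39 = 13.
The triangle = ½ × 325 × 13 = €2112.50.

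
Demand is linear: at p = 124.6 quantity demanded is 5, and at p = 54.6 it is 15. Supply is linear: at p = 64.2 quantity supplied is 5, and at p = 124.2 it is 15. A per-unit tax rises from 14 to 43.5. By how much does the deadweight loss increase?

Demand slope = (54.6 − 124.6)/(15 − 5) = −7, so p = 159.6 − 7q.
Supply slope = (124.2 − 64.2)/(15 − 5) = 6, so p = 34.2 + 6q.
Competitive equilibrium: 159.6 − 7q = 34.2 + 6q → q* = 9.6462, p* = 92.0769.
For a per-unit tax t: Δq = t/13, so DWL = ½·t·(t/13) = t²/26.
At t = 14: DWL = 7.538. At t = 43.5: DWL = 72.779.
Increase = 72.779 − 7.538 = 65.24.

65.24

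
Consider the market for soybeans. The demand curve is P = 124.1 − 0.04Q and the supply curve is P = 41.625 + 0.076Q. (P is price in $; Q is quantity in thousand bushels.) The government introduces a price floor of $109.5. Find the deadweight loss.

Competitive equilibrium: 124.1 − 0.04Q = 41.625 + 0.076Q → Q* = 710.9914, P* = 95.6603.
At the floor P = 109.5, quantity demanded = (124.1 − 109.5)/0.04 = 365.
Sellers' marginal cost at Q' = 365: 41.625 + 0.076·365 = 69.365.
ΔQ = 710.9914 − 365 = 345.9914; wedge = 109.5 − 69.365 = 40.135.
DWL = ½ × 345.9914 × 40.135 = $6943.18 thousand.

$6943.18 thousand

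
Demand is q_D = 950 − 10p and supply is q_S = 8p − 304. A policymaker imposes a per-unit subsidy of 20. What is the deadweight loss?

In inverse form: demand p = 95 − 0.1q, supply p = 38 + 0.125q.
Competitive equilibrium: 95 − 0.1q = 38 + 0.125q → q* = 253.3333, p* = 69.6667.
The subsidy lowers effective supply by 20: p = 18 + 0.125q.
New quantity: 95 − 0.1q = 18 + 0.125q → q' = 342.2222.
Overproduction Δq = 342.2222 − 253.3333 = 88.8889; wedge = subsidy = 20.
DWL = ½ × 88.8889 × 20 = 888.89.

888.89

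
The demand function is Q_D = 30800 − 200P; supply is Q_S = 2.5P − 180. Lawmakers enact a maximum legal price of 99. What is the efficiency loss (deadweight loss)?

In inverse form: demand P = 154 − 0.005Q, supply P = 72 + 0.4Q.
Competitive equilibrium: 154 − 0.005Q = 72 + 0.4Q → Q* = 202.46914, P* = 152.98765.
At the ceiling P = 99, quantity supplied = (99 − 72)/0.4 = 67.5.
Willingness to pay at Q' = 67.5: 154 − 0.005·67.5 = 153.6625.
ΔQ = 202.46914 − 67.5 = 134.96914; wedge = 153.6625 − 99 = 54.6625.
The triangle = ½ × 134.96914 × 54.6625 = 3688.88.

3688.88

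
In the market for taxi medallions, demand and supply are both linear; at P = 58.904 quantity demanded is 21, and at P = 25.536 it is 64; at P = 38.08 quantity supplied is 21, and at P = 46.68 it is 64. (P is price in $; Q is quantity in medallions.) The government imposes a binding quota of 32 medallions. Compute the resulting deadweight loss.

$52.14

Demand slope = (25.536 − 58.904)/(64 − 21) = −0.776, so P = 75.2 − 0.776Q.
Supply slope = (46.68 − 38.08)/(64 − 21) = 0.2, so P = 33.88 + 0.2Q.
Competitive equilibrium: 75.2 − 0.776Q = 33.88 + 0.2Q → Q* = 42.3361, P* = 42.3472.
At Q = 32: demand price = 75.2 − 0.776·32 = 50.368; supply price = 33.88 + 0.2·32 = 40.28.
ΔQ = 42.3361 − 32 = 10.3361; wedge = 50.368 − 40.28 = 10.088.
Deadweight loss = ½ × 10.3361 × 10.088 = $52.14.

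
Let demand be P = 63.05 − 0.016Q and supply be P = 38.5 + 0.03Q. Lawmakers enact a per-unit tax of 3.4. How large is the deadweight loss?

Competitive equilibrium: 63.05 − 0.016Q = 38.5 + 0.03Q → Q* = 533.6957, P* = 54.5109.
With the tax, the buyer price exceeds the seller price by 3.4: (63.05 − 0.016Q) − (38.5 + 0.03Q) = 3.4 → Q' = 459.7826.
ΔQ = 533.6957 − 459.7826 = 73.9131; the wedge equals the tax, 3.4.
Deadweight loss = ½ × 73.9131 × 3.4 = 125.65.

125.65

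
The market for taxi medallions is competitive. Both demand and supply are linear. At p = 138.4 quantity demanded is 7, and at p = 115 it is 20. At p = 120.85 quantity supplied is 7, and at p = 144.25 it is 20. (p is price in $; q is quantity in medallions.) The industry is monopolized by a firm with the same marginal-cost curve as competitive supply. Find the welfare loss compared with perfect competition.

$28.20

Demand slope = (115 − 138.4)/(20 − 7) = −1.8, so p = 151 − 1.8q.
Supply slope = (144.25 − 120.85)/(20 − 7) = 1.8, so p = 108.25 + 1.8q.
Competitive equilibrium: 151 − 1.8q = 108.25 + 1.8q → q* = 11.875, p* = 129.625.
Marginal revenue: MR = 151 − 3.6q. Set MR = MC: 151 − 3.6q = 108.25 + 1.8q → q_m = 7.9167.
Price p_m = 151 − 1.8·7.9167 = 136.7499; MC(q_m) = 108.25 + 1.8·7.9167 = 122.5001.
Competitive q* = 11.875, so Δq = 3.9583; wedge = 136.7499 − 122.5001 = 14.2498.
DWL = ½ × 3.9583 × 14.2498 = $28.20.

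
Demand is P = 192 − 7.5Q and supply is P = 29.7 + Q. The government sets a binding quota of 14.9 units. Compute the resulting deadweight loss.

74.76

Competitive equilibrium: 192 − 7.5Q = 29.7 + Q → Q* = 19.0941, P* = 48.7941.
At Q = 14.9: demand price = 192 − 7.5·14.9 = 80.25; supply price = 29.7 + 1·14.9 = 44.6.
ΔQ = 19.0941 − 14.9 = 4.1941; wedge = 80.25 − 44.6 = 35.65.
Welfare loss = ½ × 4.1941 × 35.65 = 74.76.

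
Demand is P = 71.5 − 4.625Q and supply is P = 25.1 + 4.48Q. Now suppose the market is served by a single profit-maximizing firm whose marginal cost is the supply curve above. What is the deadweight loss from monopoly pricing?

Competitive equilibrium: 71.5 − 4.625Q = 25.1 + 4.48Q → Q* = 5.0961, P* = 47.93053.
Marginal revenue: MR = 71.5 − 9.25Q. Set MR = MC: 71.5 − 9.25Q = 25.1 + 4.48Q → Q_m = 3.37946.
Price P_m = 71.5 − 4.625·3.37946 = 55.87; MC(Q_m) = 25.1 + 4.48·3.37946 = 40.23998.
Competitive Q* = 5.0961, so ΔQ = 1.71664; wedge = 55.87 − 40.23998 = 15.63002.
Deadweight loss = ½ × 1.71664 × 15.63002 = 13.42.

13.42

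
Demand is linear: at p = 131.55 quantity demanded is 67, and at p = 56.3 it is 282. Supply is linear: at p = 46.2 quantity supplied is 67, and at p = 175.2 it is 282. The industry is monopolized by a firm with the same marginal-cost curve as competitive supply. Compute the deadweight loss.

Demand slope = (56.3 − 131.55)/(282 − 67) = −0.35, so p = 155 − 0.35q.
Supply slope = (175.2 − 46.2)/(282 − 67) = 0.6, so p = 6 + 0.6q.
Competitive equilibrium: 155 − 0.35q = 6 + 0.6q → q* = 156.8421, p* = 100.1053.
Marginal revenue: MR = 155 − 0.7q. Set MR = MC: 155 − 0.7q = 6 + 0.6q → q_m = 114.6154.
Price p_m = 155 − 0.35·114.6154 = 114.8846; MC(q_m) = 6 + 0.6·114.6154 = 74.7692.
Competitive q* = 156.8421, so Δq = 42.2267; wedge = 114.8846 − 74.7692 = 40.1154.
Welfare loss = ½ × 42.2267 × 40.1154 = 846.97.

846.97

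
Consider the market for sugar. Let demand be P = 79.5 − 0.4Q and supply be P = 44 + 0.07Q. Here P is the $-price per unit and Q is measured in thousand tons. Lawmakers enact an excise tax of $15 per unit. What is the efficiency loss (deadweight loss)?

$239.36 thousand

Competitive equilibrium: 79.5 − 0.4Q = 44 + 0.07Q → Q* = 75.5319, P* = 49.2872.
With the tax, the buyer price exceeds the seller price by 15: (79.5 − 0.4Q) − (44 + 0.07Q) = 15 → Q' = 43.617.
ΔQ = 75.5319 − 43.617 = 31.9149; the wedge equals the tax, 15.
The triangle = ½ × 31.9149 × 15 = $239.36 thousand.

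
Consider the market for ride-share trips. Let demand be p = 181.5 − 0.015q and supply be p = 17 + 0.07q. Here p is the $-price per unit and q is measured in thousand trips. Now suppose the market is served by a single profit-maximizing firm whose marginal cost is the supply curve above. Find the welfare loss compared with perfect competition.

Competitive equilibrium: 181.5 − 0.015q = 17 + 0.07q → q* = 1935.2941, p* = 152.4706.
Marginal revenue: MR = 181.5 − 0.03q. Set MR = MC: 181.5 − 0.03q = 17 + 0.07q → q_m = 1645.
Price p_m = 181.5 − 0.015·1645 = 156.825; MC(q_m) = 17 + 0.07·1645 = 132.15.
Competitive q* = 1935.2941, so Δq = 290.2941; wedge = 156.825 − 132.15 = 24.675.
The triangle = ½ × 290.2941 × 24.675 = $3581.50 thousand.

$3581.50 thousand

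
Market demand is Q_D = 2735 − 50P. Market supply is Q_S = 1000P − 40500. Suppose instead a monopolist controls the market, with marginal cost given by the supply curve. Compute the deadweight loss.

1142.40

In inverse form: demand P = 54.7 − 0.02Q, supply P = 40.5 + 0.001Q.
Competitive equilibrium: 54.7 − 0.02Q = 40.5 + 0.001Q → Q* = 676.19048, P* = 41.17619.
Marginal revenue: MR = 54.7 − 0.04Q. Set MR = MC: 54.7 − 0.04Q = 40.5 + 0.001Q → Q_m = 346.34146.
Price P_m = 54.7 − 0.02·346.34146 = 47.77317; MC(Q_m) = 40.5 + 0.001·346.34146 = 40.84634.
Competitive Q* = 676.19048, so ΔQ = 329.84902; wedge = 47.77317 − 40.84634 = 6.92683.
Deadweight loss = ½ × 329.84902 × 6.92683 = 1142.40.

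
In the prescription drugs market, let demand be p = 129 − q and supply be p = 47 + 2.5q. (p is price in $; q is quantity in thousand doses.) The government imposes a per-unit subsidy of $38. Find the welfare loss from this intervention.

Competitive equilibrium: 129 − q = 47 + 2.5q → q* = 23.42857, p* = 105.57143.
The subsidy lowers effective supply by 38: p = 9 + 2.5q.
New quantity: 129 − q = 9 + 2.5q → q' = 34.28571.
Overproduction Δq = 34.28571 − 23.42857 = 10.85714; wedge = subsidy = 38.
Welfare loss = ½ × 10.85714 × 38 = $206.29 thousand.

$206.29 thousand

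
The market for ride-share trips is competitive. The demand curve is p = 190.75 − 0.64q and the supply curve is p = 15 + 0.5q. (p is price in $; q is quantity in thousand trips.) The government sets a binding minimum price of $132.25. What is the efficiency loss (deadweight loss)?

$2245.16 thousand

Competitive equilibrium: 190.75 − 0.64q = 15 + 0.5q → q* = 154.16667, p* = 92.08333.
At the floor p = 132.25, quantity demanded = (190.75 − 132.25)/0.64 = 91.40625.
Sellers' marginal cost at q' = 91.40625: 15 + 0.5·91.40625 = 60.70313.
Δq = 154.16667 − 91.40625 = 62.76042; wedge = 132.25 − 60.70313 = 71.54687.
DWL = ½ × 62.76042 × 71.54687 = $2245.16 thousand.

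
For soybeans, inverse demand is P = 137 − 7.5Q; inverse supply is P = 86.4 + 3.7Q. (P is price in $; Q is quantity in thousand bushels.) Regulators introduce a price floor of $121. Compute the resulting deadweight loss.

Competitive equilibrium: 137 − 7.5Q = 86.4 + 3.7Q → Q* = 4.5179, P* = 103.1161.
At the floor P = 121, quantity demanded = (137 − 121)/7.5 = 2.1333.
Sellers' marginal cost at Q' = 2.1333: 86.4 + 3.7·2.1333 = 94.2932.
ΔQ = 4.5179 − 2.1333 = 2.3846; wedge = 121 − 94.2932 = 26.7068.
Deadweight loss = ½ × 2.3846 × 26.7068 = $31.84 thousand.

$31.84 thousand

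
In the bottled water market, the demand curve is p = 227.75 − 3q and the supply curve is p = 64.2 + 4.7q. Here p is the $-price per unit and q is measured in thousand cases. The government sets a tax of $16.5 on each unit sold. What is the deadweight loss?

$17.68 thousand

Competitive equilibrium: 227.75 − 3q = 64.2 + 4.7q → q* = 21.2403, p* = 164.0292.
With the tax, the buyer price exceeds the seller price by 16.5: (227.75 − 3q) − (64.2 + 4.7q) = 16.5 → q' = 19.0974.
Δq = 21.2403 − 19.0974 = 2.1429; the wedge equals the tax, 16.5.
Deadweight loss = ½ × 2.1429 × 16.5 = $17.68 thousand.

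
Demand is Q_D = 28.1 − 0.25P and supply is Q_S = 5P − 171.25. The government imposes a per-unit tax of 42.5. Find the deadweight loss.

215.03

In inverse form: demand P = 112.4 − 4Q, supply P = 34.25 + 0.2Q.
Competitive equilibrium: 112.4 − 4Q = 34.25 + 0.2Q → Q* = 18.6071, P* = 37.9714.
With the tax, the buyer price exceeds the seller price by 42.5: (112.4 − 4Q) − (34.25 + 0.2Q) = 42.5 → Q' = 8.4881.
ΔQ = 18.6071 − 8.4881 = 10.119; the wedge equals the tax, 42.5.
Deadweight loss = ½ × 10.119 × 42.5 = 215.03.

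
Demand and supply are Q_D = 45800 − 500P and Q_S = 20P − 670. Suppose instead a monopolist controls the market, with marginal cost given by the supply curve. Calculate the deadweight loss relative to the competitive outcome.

In inverse form: demand P = 91.6 − 0.002Q, supply P = 33.5 + 0.05Q.
Competitive equilibrium: 91.6 − 0.002Q = 33.5 + 0.05Q → Q* = 1117.3077, P* = 89.3654.
Marginal revenue: MR = 91.6 − 0.004Q. Set MR = MC: 91.6 − 0.004Q = 33.5 + 0.05Q → Q_m = 1075.9259.
Price P_m = 91.6 − 0.002·1075.9259 = 89.4481; MC(Q_m) = 33.5 + 0.05·1075.9259 = 87.2963.
Competitive Q* = 1117.3077, so ΔQ = 41.3818; wedge = 89.4481 − 87.2963 = 2.1518.
Deadweight loss = ½ × 41.3818 × 2.1518 = 44.52.

44.52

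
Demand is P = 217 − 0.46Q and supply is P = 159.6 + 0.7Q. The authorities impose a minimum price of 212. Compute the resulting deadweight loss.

864.77

Competitive equilibrium: 217 − 0.46Q = 159.6 + 0.7Q → Q* = 49.4828, P* = 194.2379.
At the floor P = 212, quantity demanded = (217 − 212)/0.46 = 10.8696.
Sellers' marginal cost at Q' = 10.8696: 159.6 + 0.7·10.8696 = 167.2087.
ΔQ = 49.4828 − 10.8696 = 38.6132; wedge = 212 − 167.2087 = 44.7913.
Deadweight loss = ½ × 38.6132 × 44.7913 = 864.77.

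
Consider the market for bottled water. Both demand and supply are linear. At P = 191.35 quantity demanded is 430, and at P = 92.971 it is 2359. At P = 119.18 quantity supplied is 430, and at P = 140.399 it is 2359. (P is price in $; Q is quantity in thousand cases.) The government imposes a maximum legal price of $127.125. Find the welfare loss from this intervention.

$6049.70 thousand

Demand slope = (92.971 − 191.35)/(2359 − 430) = −0.051, so P = 213.28 − 0.051Q.
Supply slope = (140.399 − 119.18)/(2359 − 430) = 0.011, so P = 114.45 + 0.011Q.
Competitive equilibrium: 213.28 − 0.051Q = 114.45 + 0.011Q → Q* = 1594.0323, P* = 131.9844.
At the ceiling P = 127.125, quantity supplied = (127.125 − 114.45)/0.011 = 1152.2727.
Willingness to pay at Q' = 1152.2727: 213.28 − 0.051·1152.2727 = 154.5141.
ΔQ = 1594.0323 − 1152.2727 = 441.7596; wedge = 154.5141 − 127.125 = 27.3891.
DWL = ½ × 441.7596 × 27.3891 = $6049.70 thousand.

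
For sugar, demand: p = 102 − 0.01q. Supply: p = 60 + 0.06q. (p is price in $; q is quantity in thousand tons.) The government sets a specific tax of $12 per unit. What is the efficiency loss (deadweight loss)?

Competitive equilibrium: 102 − 0.01q = 60 + 0.06q → q* = 600, p* = 96.
With the tax, the buyer price exceeds the seller price by 12: (102 − 0.01q) − (60 + 0.06q) = 12 → q' = 428.5714.
Δq = 600 − 428.5714 = 171.4286; the wedge equals the tax, 12.
Welfare loss = ½ × 171.4286 × 12 = $1028.57 thousand.

$1028.57 thousand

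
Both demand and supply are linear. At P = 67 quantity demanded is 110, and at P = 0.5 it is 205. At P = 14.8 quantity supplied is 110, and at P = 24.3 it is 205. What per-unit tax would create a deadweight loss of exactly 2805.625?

Demand slope = (0.5 − 67)/(205 − 110) = −0.7, so P = 144 − 0.7Q.
Supply slope = (24.3 − 14.8)/(205 − 110) = 0.1, so P = 3.8 + 0.1Q.
Competitive equilibrium: 144 − 0.7Q = 3.8 + 0.1Q → Q* = 175.25, P* = 21.325.
A tax t gives ΔQ = t/0.8 and wedge t, so DWL = t²/1.6.
t²/1.6 = 2805.625 → t² = 4489 → t = 67.

67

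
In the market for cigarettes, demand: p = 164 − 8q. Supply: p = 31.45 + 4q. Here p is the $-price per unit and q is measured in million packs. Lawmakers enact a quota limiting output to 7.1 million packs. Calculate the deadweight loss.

$93.42 million

Competitive equilibrium: 164 − 8q = 31.45 + 4q → q* = 11.0458, p* = 75.6333.
At q = 7.1: demand price = 164 − 8·7.1 = 107.2; supply price = 31.45 + 4·7.1 = 59.85.
Δq = 11.0458 − 7.1 = 3.9458; wedge = 107.2 − 59.85 = 47.35.
Deadweight loss = ½ × 3.9458 × 47.35 = $93.42 million.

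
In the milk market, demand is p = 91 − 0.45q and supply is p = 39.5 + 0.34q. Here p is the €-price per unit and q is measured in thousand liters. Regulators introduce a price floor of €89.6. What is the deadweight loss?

€1522.24 thousand

Competitive equilibrium: 91 − 0.45q = 39.5 + 0.34q → q* = 65.1899, p* = 61.6646.
At the floor p = 89.6, quantity demanded = (91 − 89.6)/0.45 = 3.1111.
Sellers' marginal cost at q' = 3.1111: 39.5 + 0.34·3.1111 = 40.5578.
Δq = 65.1899 − 3.1111 = 62.0788; wedge = 89.6 − 40.5578 = 49.0422.
The triangle = ½ × 62.0788 × 49.0422 = €1522.24 thousand.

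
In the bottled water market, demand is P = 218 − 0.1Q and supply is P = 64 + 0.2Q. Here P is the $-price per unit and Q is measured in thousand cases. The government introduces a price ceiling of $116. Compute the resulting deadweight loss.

Competitive equilibrium: 218 − 0.1Q = 64 + 0.2Q → Q* = 513.3333, P* = 166.6667.
At the ceiling P = 116, quantity supplied = (116 − 64)/0.2 = 260.
Willingness to pay at Q' = 260: 218 − 0.1·260 = 192.
ΔQ = 513.3333 − 260 = 253.3333; wedge = 192 − 116 = 76.
The triangle = ½ × 253.3333 × 76 = $9626.67 thousand.

$9626.67 thousand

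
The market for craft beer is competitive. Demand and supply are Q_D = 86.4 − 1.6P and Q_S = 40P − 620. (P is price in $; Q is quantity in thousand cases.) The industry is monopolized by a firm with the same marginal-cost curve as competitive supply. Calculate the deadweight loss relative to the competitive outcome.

In inverse form: demand P = 54 − 0.625Q, supply P = 15.5 + 0.025Q.
Competitive equilibrium: 54 − 0.625Q = 15.5 + 0.025Q → Q* = 59.2308, P* = 16.9808.
Marginal revenue: MR = 54 − 1.25Q. Set MR = MC: 54 − 1.25Q = 15.5 + 0.025Q → Q_m = 30.1961.
Price P_m = 54 − 0.625·30.1961 = 35.1274; MC(Q_m) = 15.5 + 0.025·30.1961 = 16.2549.
Competitive Q* = 59.2308, so ΔQ = 29.0347; wedge = 35.1274 − 16.2549 = 18.8725.
The triangle = ½ × 29.0347 × 18.8725 = $273.98 thousand.

$273.98 thousand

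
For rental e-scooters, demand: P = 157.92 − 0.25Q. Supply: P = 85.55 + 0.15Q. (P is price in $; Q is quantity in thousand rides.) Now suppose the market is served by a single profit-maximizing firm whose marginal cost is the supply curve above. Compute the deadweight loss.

$968.46 thousand

Competitive equilibrium: 157.92 − 0.25Q = 85.55 + 0.15Q → Q* = 180.925, P* = 112.6888.
Marginal revenue: MR = 157.92 − 0.5Q. Set MR = MC: 157.92 − 0.5Q = 85.55 + 0.15Q → Q_m = 111.3385.
Price P_m = 157.92 − 0.25·111.3385 = 130.0854; MC(Q_m) = 85.55 + 0.15·111.3385 = 102.2508.
Competitive Q* = 180.925, so ΔQ = 69.5865; wedge = 130.0854 − 102.2508 = 27.8346.
DWL = ½ × 69.5865 × 27.8346 = $968.46 thousand.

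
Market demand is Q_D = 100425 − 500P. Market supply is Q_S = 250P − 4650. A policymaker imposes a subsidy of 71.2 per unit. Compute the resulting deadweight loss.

In inverse form: demand P = 200.85 − 0.002Q, supply P = 18.6 + 0.004Q.
Competitive equilibrium: 200.85 − 0.002Q = 18.6 + 0.004Q → Q* = 30375, P* = 140.1.
The subsidy lowers effective supply by 71.2: P = 0.004Q − 52.6.
New quantity: 200.85 − 0.002Q = 0.004Q − 52.6 → Q' = 42241.6667.
Overproduction ΔQ = 42241.6667 − 30375 = 11866.6667; wedge = subsidy = 71.2.
The triangle = ½ × 11866.6667 × 71.2 = 422453.33.

422453.33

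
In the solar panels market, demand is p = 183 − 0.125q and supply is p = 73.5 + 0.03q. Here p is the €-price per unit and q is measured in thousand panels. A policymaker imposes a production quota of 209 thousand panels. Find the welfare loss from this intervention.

€19178 thousand

Competitive equilibrium: 183 − 0.125q = 73.5 + 0.03q → q* = 706.4516, p* = 94.6935.
At q = 209: demand price = 183 − 0.125·209 = 156.875; supply price = 73.5 + 0.03·209 = 79.77.
Δq = 706.4516 − 209 = 497.4516; wedge = 156.875 − 79.77 = 77.105.
Deadweight loss = ½ × 497.4516 × 77.105 = €19178 thousand.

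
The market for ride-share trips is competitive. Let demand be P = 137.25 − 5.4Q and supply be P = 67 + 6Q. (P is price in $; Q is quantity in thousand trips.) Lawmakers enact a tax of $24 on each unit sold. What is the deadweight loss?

Competitive equilibrium: 137.25 − 5.4Q = 67 + 6Q → Q* = 6.1623, P* = 103.9737.
With the tax, the buyer price exceeds the seller price by 24: (137.25 − 5.4Q) − (67 + 6Q) = 24 → Q' = 4.057.
ΔQ = 6.1623 − 4.057 = 2.1053; the wedge equals the tax, 24.
DWL = ½ × 2.1053 × 24 = $25.26 thousand.

$25.26 thousand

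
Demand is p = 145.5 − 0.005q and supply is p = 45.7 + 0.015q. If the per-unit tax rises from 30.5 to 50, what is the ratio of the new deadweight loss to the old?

2.687

Competitive equilibrium: 145.5 − 0.005q = 45.7 + 0.015q → q* = 4990, p* = 120.55.
For a per-unit tax t: Δq = t/0.02, so DWL = ½·t·(t/0.02) = t²/0.04.
At t = 30.5: DWL = 23256.25. At t = 50: DWL = 62500.
Ratio = (50/30.5)² = 2.687.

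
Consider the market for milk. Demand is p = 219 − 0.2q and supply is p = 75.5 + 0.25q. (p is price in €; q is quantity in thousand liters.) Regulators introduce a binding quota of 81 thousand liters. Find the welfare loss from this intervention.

€12733 thousand

Competitive equilibrium: 219 − 0.2q = 75.5 + 0.25q → q* = 318.8889, p* = 155.2222.
At q = 81: demand price = 219 − 0.2·81 = 202.8; supply price = 75.5 + 0.25·81 = 95.75.
Δq = 318.8889 − 81 = 237.8889; wedge = 202.8 − 95.75 = 107.05.
The triangle = ½ × 237.8889 × 107.05 = €12733 thousand.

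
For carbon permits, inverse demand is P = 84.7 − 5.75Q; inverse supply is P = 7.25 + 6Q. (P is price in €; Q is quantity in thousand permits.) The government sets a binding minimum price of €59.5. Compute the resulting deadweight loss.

€28.67 thousand

Competitive equilibrium: 84.7 − 5.75Q = 7.25 + 6Q → Q* = 6.5915, P* = 46.7989.
At the floor P = 59.5, quantity demanded = (84.7 − 59.5)/5.75 = 4.3826.
Sellers' marginal cost at Q' = 4.3826: 7.25 + 6·4.3826 = 33.5456.
ΔQ = 6.5915 − 4.3826 = 2.2089; wedge = 59.5 − 33.5456 = 25.9544.
The triangle = ½ × 2.2089 × 25.9544 = €28.67 thousand.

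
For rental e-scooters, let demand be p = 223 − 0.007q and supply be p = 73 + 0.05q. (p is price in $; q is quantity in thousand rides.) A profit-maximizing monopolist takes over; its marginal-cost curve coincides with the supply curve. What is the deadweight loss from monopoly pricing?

$2361.10 thousand

Competitive equilibrium: 223 − 0.007q = 73 + 0.05q → q* = 2631.5789, p* = 204.5789.
Marginal revenue: MR = 223 − 0.014q. Set MR = MC: 223 − 0.014q = 73 + 0.05q → q_m = 2343.75.
Price p_m = 223 − 0.007·2343.75 = 206.5938; MC(q_m) = 73 + 0.05·2343.75 = 190.1875.
Competitive q* = 2631.5789, so Δq = 287.8289; wedge = 206.5938 − 190.1875 = 16.4063.
Welfare loss = ½ × 287.8289 × 16.4063 = $2361.10 thousand.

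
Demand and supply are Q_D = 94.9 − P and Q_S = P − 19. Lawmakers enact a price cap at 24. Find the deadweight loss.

In inverse form: demand P = 94.9 − Q, supply P = 19 + Q.
Competitive equilibrium: 94.9 − Q = 19 + Q → Q* = 37.95, P* = 56.95.
At the ceiling P = 24, quantity supplied = (24 − 19)/1 = 5.
Willingness to pay at Q' = 5: 94.9 − 1·5 = 89.9.
ΔQ = 37.95 − 5 = 32.95; wedge = 89.9 − 24 = 65.9.
DWL = ½ × 32.95 × 65.9 = 1085.70.

1085.70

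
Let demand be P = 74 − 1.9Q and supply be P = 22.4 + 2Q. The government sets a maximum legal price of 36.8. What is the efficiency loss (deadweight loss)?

Competitive equilibrium: 74 − 1.9Q = 22.4 + 2Q → Q* = 13.2308, P* = 48.8615.
At the ceiling P = 36.8, quantity supplied = (36.8 − 22.4)/2 = 7.2.
Willingness to pay at Q' = 7.2: 74 − 1.9·7.2 = 60.32.
ΔQ = 13.2308 − 7.2 = 6.0308; wedge = 60.32 − 36.8 = 23.52.
The triangle = ½ × 6.0308 × 23.52 = 70.92.

70.92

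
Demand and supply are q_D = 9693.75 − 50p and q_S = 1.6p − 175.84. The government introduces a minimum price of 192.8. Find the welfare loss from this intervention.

In inverse form: demand p = 193.875 − 0.02q, supply p = 109.9 + 0.625q.
Competitive equilibrium: 193.875 − 0.02q = 109.9 + 0.625q → q* = 130.1938, p* = 191.2711.
At the floor p = 192.8, quantity demanded = (193.875 − 192.8)/0.02 = 53.75.
Sellers' marginal cost at q' = 53.75: 109.9 + 0.625·53.75 = 143.4938.
Δq = 130.1938 − 53.75 = 76.4438; wedge = 192.8 − 143.4938 = 49.3062.
Welfare loss = ½ × 76.4438 × 49.3062 = 1884.58.

1884.58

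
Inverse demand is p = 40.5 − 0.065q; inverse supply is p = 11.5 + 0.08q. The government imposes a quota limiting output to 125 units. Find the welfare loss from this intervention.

407.81

Competitive equilibrium: 40.5 − 0.065q = 11.5 + 0.08q → q* = 200, p* = 27.5.
At q = 125: demand price = 40.5 − 0.065·125 = 32.375; supply price = 11.5 + 0.08·125 = 21.5.
Δq = 200 − 125 = 75; wedge = 32.375 − 21.5 = 10.875.
DWL = ½ × 75 × 10.875 = 407.81.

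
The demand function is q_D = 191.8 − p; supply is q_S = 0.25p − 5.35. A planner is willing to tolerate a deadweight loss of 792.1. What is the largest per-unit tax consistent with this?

In inverse form: demand p = 191.8 − q, supply p = 21.4 + 4q.
Competitive equilibrium: 191.8 − q = 21.4 + 4q → q* = 34.08, p* = 157.72.
A tax t gives Δq = t/5 and wedge t, so DWL = t²/10.
t²/10 = 792.1 → t² = 7921 → t = 89.

89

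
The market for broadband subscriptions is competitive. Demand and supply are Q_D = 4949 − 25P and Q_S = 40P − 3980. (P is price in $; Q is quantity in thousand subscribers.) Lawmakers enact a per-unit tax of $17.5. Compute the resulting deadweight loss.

In inverse form: demand P = 197.96 − 0.04Q, supply P = 99.5 + 0.025Q.
Competitive equilibrium: 197.96 − 0.04Q = 99.5 + 0.025Q → Q* = 1514.7692, P* = 137.3692.
With the tax, the buyer price exceeds the seller price by 17.5: (197.96 − 0.04Q) − (99.5 + 0.025Q) = 17.5 → Q' = 1245.5385.
ΔQ = 1514.7692 − 1245.5385 = 269.2307; the wedge equals the tax, 17.5.
The triangle = ½ × 269.2307 × 17.5 = $2355.77 thousand.

$2355.77 thousand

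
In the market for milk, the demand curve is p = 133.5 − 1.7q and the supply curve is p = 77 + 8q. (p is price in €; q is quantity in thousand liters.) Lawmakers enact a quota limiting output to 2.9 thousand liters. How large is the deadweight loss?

€41.49 thousand

Competitive equilibrium: 133.5 − 1.7q = 77 + 8q → q* = 5.8247, p* = 123.5979.
At q = 2.9: demand price = 133.5 − 1.7·2.9 = 128.57; supply price = 77 + 8·2.9 = 100.2.
Δq = 5.8247 − 2.9 = 2.9247; wedge = 128.57 − 100.2 = 28.37.
Deadweight loss = ½ × 2.9247 × 28.37 = €41.49 thousand.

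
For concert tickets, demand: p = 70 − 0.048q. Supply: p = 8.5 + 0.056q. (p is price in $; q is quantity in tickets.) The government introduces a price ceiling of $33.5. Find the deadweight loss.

Competitive equilibrium: 70 − 0.048q = 8.5 + 0.056q → q* = 591.3462, p* = 41.6154.
At the ceiling p = 33.5, quantity supplied = (33.5 − 8.5)/0.056 = 446.4286.
Willingness to pay at q' = 446.4286: 70 − 0.048·446.4286 = 48.5714.
Δq = 591.3462 − 446.4286 = 144.9176; wedge = 48.5714 − 33.5 = 15.0714.
Welfare loss = ½ × 144.9176 × 15.0714 = $1092.06.

$1092.06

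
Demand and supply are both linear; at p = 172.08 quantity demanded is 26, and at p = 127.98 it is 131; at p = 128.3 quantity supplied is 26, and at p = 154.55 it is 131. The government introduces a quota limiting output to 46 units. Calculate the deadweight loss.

688.76

Demand slope = (127.98 − 172.08)/(131 − 26) = −0.42, so p = 183 − 0.42q.
Supply slope = (154.55 − 128.3)/(131 − 26) = 0.25, so p = 121.8 + 0.25q.
Competitive equilibrium: 183 − 0.42q = 121.8 + 0.25q → q* = 91.3433, p* = 144.6358.
At q = 46: demand price = 183 − 0.42·46 = 163.68; supply price = 121.8 + 0.25·46 = 133.3.
Δq = 91.3433 − 46 = 45.3433; wedge = 163.68 − 133.3 = 30.38.
Deadweight loss = ½ × 45.3433 × 30.38 = 688.76.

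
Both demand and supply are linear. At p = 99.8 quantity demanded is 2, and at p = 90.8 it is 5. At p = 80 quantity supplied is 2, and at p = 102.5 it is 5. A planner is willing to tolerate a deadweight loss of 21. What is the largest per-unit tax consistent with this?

Demand slope = (90.8 − 99.8)/(5 − 2) = −3, so p = 105.8 − 3q.
Supply slope = (102.5 − 80)/(5 − 2) = 7.5, so p = 65 + 7.5q.
Competitive equilibrium: 105.8 − 3q = 65 + 7.5q → q* = 3.8857, p* = 94.1429.
A tax t gives Δq = t/10.5 and wedge t, so DWL = t²/21.
t²/21 = 21 → t² = 441 → t = 21.

21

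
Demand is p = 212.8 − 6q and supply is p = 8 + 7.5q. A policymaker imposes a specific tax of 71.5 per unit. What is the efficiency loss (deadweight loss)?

189.34

Competitive equilibrium: 212.8 − 6q = 8 + 7.5q → q* = 15.1704, p* = 121.7778.
With the tax, the buyer price exceeds the seller price by 71.5: (212.8 − 6q) − (8 + 7.5q) = 71.5 → q' = 9.8741.
Δq = 15.1704 − 9.8741 = 5.2963; the wedge equals the tax, 71.5.
Welfare loss = ½ × 5.2963 × 71.5 = 189.34.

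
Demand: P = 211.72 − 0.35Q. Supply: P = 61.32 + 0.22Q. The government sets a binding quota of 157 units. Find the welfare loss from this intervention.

Competitive equilibrium: 211.72 − 0.35Q = 61.32 + 0.22Q → Q* = 263.8596, P* = 119.3691.
At Q = 157: demand price = 211.72 − 0.35·157 = 156.77; supply price = 61.32 + 0.22·157 = 95.86.
ΔQ = 263.8596 − 157 = 106.8596; wedge = 156.77 − 95.86 = 60.91.
Deadweight loss = ½ × 106.8596 × 60.91 = 3254.41.

3254.41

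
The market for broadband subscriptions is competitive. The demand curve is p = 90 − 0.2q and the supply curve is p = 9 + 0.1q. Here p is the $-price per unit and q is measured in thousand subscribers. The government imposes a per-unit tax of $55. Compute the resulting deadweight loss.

Competitive equilibrium: 90 − 0.2q = 9 + 0.1q → q* = 270, p* = 36.
With the tax, the buyer price exceeds the seller price by 55: (90 − 0.2q) − (9 + 0.1q) = 55 → q' = 86.6667.
Δq = 270 − 86.6667 = 183.3333; the wedge equals the tax, 55.
Welfare loss = ½ × 183.3333 × 55 = $5041.67 thousand.

$5041.67 thousand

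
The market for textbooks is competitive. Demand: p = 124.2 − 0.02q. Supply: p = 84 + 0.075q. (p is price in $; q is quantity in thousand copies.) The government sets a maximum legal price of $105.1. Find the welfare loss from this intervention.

$955.42 thousand

Competitive equilibrium: 124.2 − 0.02q = 84 + 0.075q → q* = 423.1579, p* = 115.7368.
At the ceiling p = 105.1, quantity supplied = (105.1 − 84)/0.075 = 281.3333.
Willingness to pay at q' = 281.3333: 124.2 − 0.02·281.3333 = 118.5733.
Δq = 423.1579 − 281.3333 = 141.8246; wedge = 118.5733 − 105.1 = 13.4733.
Deadweight loss = ½ × 141.8246 × 13.4733 = $955.42 thousand.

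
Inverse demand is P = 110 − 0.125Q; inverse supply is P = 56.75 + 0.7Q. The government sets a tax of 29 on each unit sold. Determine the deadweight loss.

509.70

Competitive equilibrium: 110 − 0.125Q = 56.75 + 0.7Q → Q* = 64.5455, P* = 101.9318.
With the tax, the buyer price exceeds the seller price by 29: (110 − 0.125Q) − (56.75 + 0.7Q) = 29 → Q' = 29.3939.
ΔQ = 64.5455 − 29.3939 = 35.1516; the wedge equals the tax, 29.
The triangle = ½ × 35.1516 × 29 = 509.70.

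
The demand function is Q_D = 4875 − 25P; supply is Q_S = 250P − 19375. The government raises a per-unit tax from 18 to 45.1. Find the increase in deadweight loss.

19431.93

In inverse form: demand P = 195 − 0.04Q, supply P = 77.5 + 0.004Q.
Competitive equilibrium: 195 − 0.04Q = 77.5 + 0.004Q → Q* = 2670.4545, P* = 88.1818.
For a per-unit tax t: ΔQ = t/0.044, so DWL = ½·t·(t/0.044) = t²/0.088.
At t = 18: DWL = 3681.818. At t = 45.1: DWL = 23113.75.
Increase = 23113.75 − 3681.818 = 19431.93.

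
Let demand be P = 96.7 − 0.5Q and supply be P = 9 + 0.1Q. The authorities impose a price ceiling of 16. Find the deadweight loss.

1740.41

Competitive equilibrium: 96.7 − 0.5Q = 9 + 0.1Q → Q* = 146.1667, P* = 23.6167.
At the ceiling P = 16, quantity supplied = (16 − 9)/0.1 = 70.
Willingness to pay at Q' = 70: 96.7 − 0.5·70 = 61.7.
ΔQ = 146.1667 − 70 = 76.1667; wedge = 61.7 − 16 = 45.7.
The triangle = ½ × 76.1667 × 45.7 = 1740.41.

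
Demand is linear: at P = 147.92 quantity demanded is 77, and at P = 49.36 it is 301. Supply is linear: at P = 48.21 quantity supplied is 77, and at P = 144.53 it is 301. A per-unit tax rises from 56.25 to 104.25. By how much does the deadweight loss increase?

4427.59

Demand slope = (49.36 − 147.92)/(301 − 77) = −0.44, so P = 181.8 − 0.44Q.
Supply slope = (144.53 − 48.21)/(301 − 77) = 0.43, so P = 15.1 + 0.43Q.
Competitive equilibrium: 181.8 − 0.44Q = 15.1 + 0.43Q → Q* = 191.6092, P* = 97.492.
For a per-unit tax t: ΔQ = t/0.87, so DWL = ½·t·(t/0.87) = t²/1.74.
At t = 56.25: DWL = 1818.427. At t = 104.25: DWL = 6246.013.
Increase = 6246.013 − 1818.427 = 4427.59.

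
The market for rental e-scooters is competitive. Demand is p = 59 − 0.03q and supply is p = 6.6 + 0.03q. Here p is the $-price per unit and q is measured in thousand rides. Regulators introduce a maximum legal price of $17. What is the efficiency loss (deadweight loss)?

Competitive equilibrium: 59 − 0.03q = 6.6 + 0.03q → q* = 873.3333, p* = 32.8.
At the ceiling p = 17, quantity supplied = (17 − 6.6)/0.03 = 346.6667.
Willingness to pay at q' = 346.6667: 59 − 0.03·346.6667 = 48.6.
Δq = 873.3333 − 346.6667 = 526.6666; wedge = 48.6 − 17 = 31.6.
Deadweight loss = ½ × 526.6666 × 31.6 = $8321.33 thousand.

$8321.33 thousand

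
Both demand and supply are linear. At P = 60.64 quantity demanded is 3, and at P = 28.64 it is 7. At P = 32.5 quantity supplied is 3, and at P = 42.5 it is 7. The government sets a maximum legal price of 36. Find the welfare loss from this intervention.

Demand slope = (28.64 − 60.64)/(7 − 3) = −8, so P = 84.64 − 8Q.
Supply slope = (42.5 − 32.5)/(7 − 3) = 2.5, so P = 25 + 2.5Q.
Competitive equilibrium: 84.64 − 8Q = 25 + 2.5Q → Q* = 5.68, P* = 39.2.
At the ceiling P = 36, quantity supplied = (36 − 25)/2.5 = 4.4.
Willingness to pay at Q' = 4.4: 84.64 − 8·4.4 = 49.44.
ΔQ = 5.68 − 4.4 = 1.28; wedge = 49.44 − 36 = 13.44.
The triangle = ½ × 1.28 × 13.44 = 8.60.

8.60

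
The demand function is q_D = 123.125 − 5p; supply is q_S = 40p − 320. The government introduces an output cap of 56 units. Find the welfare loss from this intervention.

In inverse form: demand p = 24.625 − 0.2q, supply p = 8 + 0.025q.
Competitive equilibrium: 24.625 − 0.2q = 8 + 0.025q → q* = 73.8889, p* = 9.8472.
At q = 56: demand price = 24.625 − 0.2·56 = 13.425; supply price = 8 + 0.025·56 = 9.4.
Δq = 73.8889 − 56 = 17.8889; wedge = 13.425 − 9.4 = 4.025.
The triangle = ½ × 17.8889 × 4.025 = 36.

36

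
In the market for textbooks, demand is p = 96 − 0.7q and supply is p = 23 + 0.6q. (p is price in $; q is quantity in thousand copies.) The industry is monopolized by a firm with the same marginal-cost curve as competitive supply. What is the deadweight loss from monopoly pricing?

$251.08 thousand

Competitive equilibrium: 96 − 0.7q = 23 + 0.6q → q* = 56.1538, p* = 56.6923.
Marginal revenue: MR = 96 − 1.4q. Set MR = MC: 96 − 1.4q = 23 + 0.6q → q_m = 36.5.
Price p_m = 96 − 0.7·36.5 = 70.45; MC(q_m) = 23 + 0.6·36.5 = 44.9.
Competitive q* = 56.1538, so Δq = 19.6538; wedge = 70.45 − 44.9 = 25.55.
The triangle = ½ × 19.6538 × 25.55 = $251.08 thousand.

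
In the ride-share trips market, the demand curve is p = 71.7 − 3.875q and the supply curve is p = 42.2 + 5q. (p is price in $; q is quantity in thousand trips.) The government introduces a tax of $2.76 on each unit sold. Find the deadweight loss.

$0.43 thousand

Competitive equilibrium: 71.7 − 3.875q = 42.2 + 5q → q* = 3.3239, p* = 58.8197.
With the tax, the buyer price exceeds the seller price by 2.76: (71.7 − 3.875q) − (42.2 + 5q) = 2.76 → q' = 3.013.
Δq = 3.3239 − 3.013 = 0.3109; the wedge equals the tax, 2.76.
DWL = ½ × 0.3109 × 2.76 = $0.43 thousand.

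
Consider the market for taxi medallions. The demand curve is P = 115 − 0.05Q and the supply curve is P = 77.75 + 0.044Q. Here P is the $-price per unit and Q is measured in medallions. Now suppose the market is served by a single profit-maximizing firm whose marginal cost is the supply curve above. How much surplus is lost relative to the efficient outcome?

Competitive equilibrium: 115 − 0.05Q = 77.75 + 0.044Q → Q* = 396.2766, P* = 95.1862.
Marginal revenue: MR = 115 − 0.1Q. Set MR = MC: 115 − 0.1Q = 77.75 + 0.044Q → Q_m = 258.6806.
Price P_m = 115 − 0.05·258.6806 = 102.066; MC(Q_m) = 77.75 + 0.044·258.6806 = 89.1319.
Competitive Q* = 396.2766, so ΔQ = 137.596; wedge = 102.066 − 89.1319 = 12.9341.
Deadweight loss = ½ × 137.596 × 12.9341 = $889.84.

$889.84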